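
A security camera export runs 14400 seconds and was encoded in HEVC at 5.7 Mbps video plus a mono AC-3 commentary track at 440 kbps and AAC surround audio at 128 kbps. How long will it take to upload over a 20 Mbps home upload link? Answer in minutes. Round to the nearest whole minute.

Audio total: 440 + 128 = 568 kbps = 0.568 Mbps.
Total bitrate: 6.268 Mbps.
File: 6.268 Mbps × 14400 s = 90259.2 Mb.
At 20 Mbps: 90259.2 / 20 = 4513.0 s ≈ 75.2 minutes.

75 minutes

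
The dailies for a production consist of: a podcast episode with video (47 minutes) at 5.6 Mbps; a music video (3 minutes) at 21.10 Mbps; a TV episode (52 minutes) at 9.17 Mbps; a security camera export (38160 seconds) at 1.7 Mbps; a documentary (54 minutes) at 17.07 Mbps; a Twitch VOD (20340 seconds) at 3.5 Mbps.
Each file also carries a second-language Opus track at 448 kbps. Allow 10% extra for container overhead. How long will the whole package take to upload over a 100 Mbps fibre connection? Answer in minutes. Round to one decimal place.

49.5 minutes

Audio: 448 kbps = 0.448 Mbps.
podcast episode with video: 6.048 Mbps × 2820 s × 1.10 = 18760.9 Mb
music video: 21.548 Mbps × 180 s × 1.10 = 4266.5 Mb
TV episode: 9.618 Mbps × 3120 s × 1.10 = 33009.0 Mb
security camera export: 2.148 Mbps × 38160 s × 1.10 = 90164.4 Mb
documentary: 17.518 Mbps × 3240 s × 1.10 = 62434.2 Mb
Twitch VOD: 3.948 Mbps × 20340 s × 1.10 = 88332.6 Mb
Total: 296967.5 Mb = 37120.9 MB.
At 100 Mbps: 296967.5 / 100 = 2970 s ≈ 49.5 minutes.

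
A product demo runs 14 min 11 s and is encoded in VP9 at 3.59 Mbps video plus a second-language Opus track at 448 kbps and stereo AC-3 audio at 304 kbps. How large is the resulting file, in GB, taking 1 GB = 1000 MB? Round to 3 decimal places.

0.462 GB

14 min 11 s = 851 s
Audio total: 448 + 304 = 752 kbps = 0.752 Mbps.
Total bitrate: 3.59 + 0.752 = 4.342 Mbps.
Stream data: 4.342 Mbps × 851 s = 3695.0 Mb.
3,695 Mb ÷ 8 = 461.9 MB → 0.4619 GB.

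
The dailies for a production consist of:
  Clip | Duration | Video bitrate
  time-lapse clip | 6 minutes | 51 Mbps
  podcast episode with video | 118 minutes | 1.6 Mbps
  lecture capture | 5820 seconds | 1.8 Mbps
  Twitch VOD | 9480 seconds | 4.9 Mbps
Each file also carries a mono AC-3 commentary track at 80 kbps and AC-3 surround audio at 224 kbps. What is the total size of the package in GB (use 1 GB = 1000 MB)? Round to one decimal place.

11.7 GB

Audio total: 80 + 224 = 304 kbps = 0.304 Mbps.
time-lapse clip: 51.304 Mbps × 360 s = 18469.4 Mb
podcast episode with video: 1.904 Mbps × 7080 s = 13480.3 Mb
lecture capture: 2.104 Mbps × 5820 s = 12245.3 Mb
Twitch VOD: 5.204 Mbps × 9480 s = 49333.9 Mb
Total: 93529.0 Mb = 11691.1 MB.
= 11.69 GB.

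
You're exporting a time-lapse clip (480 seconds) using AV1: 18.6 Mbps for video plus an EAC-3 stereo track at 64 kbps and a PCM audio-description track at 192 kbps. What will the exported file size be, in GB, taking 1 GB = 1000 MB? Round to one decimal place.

Audio total: 64 + 192 = 256 kbps = 0.256 Mbps.
Total bitrate: 18.6 + 0.256 = 18.856 Mbps.
Stream data: 18.856 Mbps × 480 s = 9050.9 Mb.
9,051 Mb ÷ 8 = 1,131 MB → 1.131 GB.

1.1 GB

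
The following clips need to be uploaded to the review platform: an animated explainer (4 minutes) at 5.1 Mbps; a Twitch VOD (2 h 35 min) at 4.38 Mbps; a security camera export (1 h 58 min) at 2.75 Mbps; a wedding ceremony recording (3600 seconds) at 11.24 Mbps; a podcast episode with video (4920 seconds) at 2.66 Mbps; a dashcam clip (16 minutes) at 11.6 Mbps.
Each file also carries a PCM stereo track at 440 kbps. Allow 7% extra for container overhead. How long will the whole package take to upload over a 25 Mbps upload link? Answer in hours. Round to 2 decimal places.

1.64 hours

Audio: 440 kbps = 0.440 Mbps.
animated explainer: 5.540 Mbps × 240 s × 1.07 = 1422.7 Mb
Twitch VOD: 4.820 Mbps × 9300 s × 1.07 = 47963.8 Mb
security camera export: 3.190 Mbps × 7080 s × 1.07 = 24166.2 Mb
wedding ceremony recording: 11.680 Mbps × 3600 s × 1.07 = 44991.4 Mb
podcast episode with video: 3.100 Mbps × 4920 s × 1.07 = 16319.6 Mb
dashcam clip: 12.040 Mbps × 960 s × 1.07 = 12367.5 Mb
Total: 147231.1 Mb = 18403.9 MB.
At 25 Mbps: 147231.1 / 25 = 5889 s ≈ 1.64 hours.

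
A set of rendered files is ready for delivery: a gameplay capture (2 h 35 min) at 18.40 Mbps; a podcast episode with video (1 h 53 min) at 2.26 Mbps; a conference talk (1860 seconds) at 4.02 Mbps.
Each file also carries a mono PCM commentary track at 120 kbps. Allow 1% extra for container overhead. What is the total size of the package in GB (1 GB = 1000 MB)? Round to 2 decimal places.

24.75 GB

Audio: 120 kbps = 0.120 Mbps.
gameplay capture: 18.520 Mbps × 9300 s × 1.01 = 173958.4 Mb
podcast episode with video: 2.380 Mbps × 6780 s × 1.01 = 16297.8 Mb
conference talk: 4.140 Mbps × 1860 s × 1.01 = 7777.4 Mb
Total: 198033.5 Mb = 24754.2 MB.
= 24.75 GB.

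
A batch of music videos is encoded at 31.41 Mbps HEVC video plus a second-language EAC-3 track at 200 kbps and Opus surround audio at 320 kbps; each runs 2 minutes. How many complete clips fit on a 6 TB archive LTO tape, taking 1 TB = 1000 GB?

12527

2 min = 120 s
Audio total: 200 + 320 = 520 kbps = 0.520 Mbps.
Total bitrate: 31.930 Mbps.
Per item: 31.930 Mbps × 120 s = 3,832 Mb = 478.9 MB.
Capacity: 6 TB = 48,000,000 Mb; 12527.40 items → 12527 complete.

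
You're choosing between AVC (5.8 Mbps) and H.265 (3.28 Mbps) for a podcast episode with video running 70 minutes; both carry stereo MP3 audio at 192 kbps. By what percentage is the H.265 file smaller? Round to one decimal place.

42.1%

70 min = 4200 s
Audio: 192 kbps = 0.192 Mbps.
AVC: 5.992 Mbps × 4200 s = 25166.4 Mb = 3.146 GB.
H.265: 3.472 Mbps × 4200 s = 14582.4 Mb = 1.823 GB.
Reduction: (1 − 1.823/3.146) × 100 = 42.06%.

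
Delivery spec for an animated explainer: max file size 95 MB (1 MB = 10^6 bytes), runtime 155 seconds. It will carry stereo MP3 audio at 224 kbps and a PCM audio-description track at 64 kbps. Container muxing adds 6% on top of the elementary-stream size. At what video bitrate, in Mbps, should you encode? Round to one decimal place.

4.3 Mbps

Budget: 95 MB = 760.0 Mb.
Stream payload after overhead: 760.0 / 1.06 = 717.0 Mb.
Total bitrate budget: 717.0 Mb / 155 s = 4.626 Mbps.
Audio total: 224 + 64 = 288 kbps = 0.288 Mbps.
Video: 4.626 − 0.288 = 4.338 Mbps.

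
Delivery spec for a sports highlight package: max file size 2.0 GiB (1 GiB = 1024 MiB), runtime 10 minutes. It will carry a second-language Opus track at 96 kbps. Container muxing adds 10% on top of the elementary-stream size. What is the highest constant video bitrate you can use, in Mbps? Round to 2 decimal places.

Budget: 2.0 GiB = 17179.9 Mb.
Stream payload after overhead: 17179.9 / 1.10 = 15618.1 Mb.
10 min = 600 s
Total bitrate budget: 15618.1 Mb / 600 s = 26.030 Mbps.
Audio: 96 kbps = 0.096 Mbps.
Video: 26.030 − 0.096 = 25.934 Mbps.

25.93 Mbps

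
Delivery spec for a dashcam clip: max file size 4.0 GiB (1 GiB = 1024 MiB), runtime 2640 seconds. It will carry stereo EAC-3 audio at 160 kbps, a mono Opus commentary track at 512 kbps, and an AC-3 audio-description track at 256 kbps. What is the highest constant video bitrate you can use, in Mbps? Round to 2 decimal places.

Budget: 4.0 GiB = 34359.7 Mb.
Total bitrate budget: 34359.7 Mb / 2640 s = 13.015 Mbps.
Audio total: 160 + 512 + 256 = 928 kbps = 0.928 Mbps.
Video: 13.015 − 0.928 = 12.087 Mbps.

12.09 Mbps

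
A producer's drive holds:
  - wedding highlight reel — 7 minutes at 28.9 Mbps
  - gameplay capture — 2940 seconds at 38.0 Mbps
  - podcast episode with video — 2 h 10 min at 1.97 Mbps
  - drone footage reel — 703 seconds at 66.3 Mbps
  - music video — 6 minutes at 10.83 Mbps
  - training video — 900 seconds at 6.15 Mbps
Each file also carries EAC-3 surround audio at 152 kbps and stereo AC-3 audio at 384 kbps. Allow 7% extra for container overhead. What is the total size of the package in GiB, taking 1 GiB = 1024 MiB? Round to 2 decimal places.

25.20 GiB

Audio total: 152 + 384 = 536 kbps = 0.536 Mbps.
wedding highlight reel: 29.436 Mbps × 420 s × 1.07 = 13228.5 Mb
gameplay capture: 38.536 Mbps × 2940 s × 1.07 = 121226.5 Mb
podcast episode with video: 2.506 Mbps × 7800 s × 1.07 = 20915.1 Mb
drone footage reel: 66.836 Mbps × 703 s × 1.07 = 50274.7 Mb
music video: 11.366 Mbps × 360 s × 1.07 = 4378.2 Mb
training video: 6.686 Mbps × 900 s × 1.07 = 6438.6 Mb
Total: 216461.7 Mb = 27057.7 MB.
= 25.20 GiB.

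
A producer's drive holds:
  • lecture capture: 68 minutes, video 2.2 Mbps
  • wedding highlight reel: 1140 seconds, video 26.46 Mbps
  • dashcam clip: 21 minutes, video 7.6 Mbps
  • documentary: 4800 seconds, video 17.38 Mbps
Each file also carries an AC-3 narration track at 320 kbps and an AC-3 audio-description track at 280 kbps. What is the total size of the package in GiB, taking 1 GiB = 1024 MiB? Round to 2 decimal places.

Audio total: 320 + 280 = 600 kbps = 0.600 Mbps.
lecture capture: 2.800 Mbps × 4080 s = 11424.0 Mb
wedding highlight reel: 27.060 Mbps × 1140 s = 30848.4 Mb
dashcam clip: 8.200 Mbps × 1260 s = 10332.0 Mb
documentary: 17.980 Mbps × 4800 s = 86304.0 Mb
Total: 138908.4 Mb = 17363.5 MB.
= 16.17 GiB.

16.17 GiB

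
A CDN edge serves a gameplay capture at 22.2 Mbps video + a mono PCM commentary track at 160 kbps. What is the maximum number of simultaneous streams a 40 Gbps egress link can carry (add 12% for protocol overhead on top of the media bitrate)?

1597

Audio: 160 kbps = 0.160 Mbps.
Per-viewer media rate: 22.360 Mbps.
On the wire with 12% overhead: 25.043 Mbps.
40 Gbps = 40,000 Mbps; 40,000 / 25.043 = 1597.24 → 1597 viewers.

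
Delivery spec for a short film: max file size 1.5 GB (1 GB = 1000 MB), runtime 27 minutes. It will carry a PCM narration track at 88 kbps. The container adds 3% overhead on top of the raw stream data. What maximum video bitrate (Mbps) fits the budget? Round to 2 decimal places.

7.10 Mbps

Budget: 1.5 GB = 12000.0 Mb.
Stream payload after overhead: 12000.0 / 1.03 = 11650.5 Mb.
27 min = 1620 s
Total bitrate budget: 11650.5 Mb / 1620 s = 7.192 Mbps.
Audio: 88 kbps = 0.088 Mbps.
Video: 7.192 − 0.088 = 7.104 Mbps.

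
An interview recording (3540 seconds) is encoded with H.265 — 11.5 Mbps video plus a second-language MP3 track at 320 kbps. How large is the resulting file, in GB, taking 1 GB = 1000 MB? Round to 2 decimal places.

5.23 GB

Audio: 320 kbps = 0.320 Mbps.
Total bitrate: 11.5 + 0.320 = 11.820 Mbps.
Stream data: 11.820 Mbps × 3540 s = 41842.8 Mb.
41,843 Mb ÷ 8 = 5,230 MB → 5.230 GB.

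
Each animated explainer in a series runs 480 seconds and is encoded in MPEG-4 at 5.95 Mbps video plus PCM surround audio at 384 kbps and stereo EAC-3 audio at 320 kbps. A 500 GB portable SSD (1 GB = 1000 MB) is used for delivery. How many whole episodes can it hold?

Audio total: 384 + 320 = 704 kbps = 0.704 Mbps.
Total bitrate: 6.654 Mbps.
Per item: 6.654 Mbps × 480 s = 3,194 Mb = 399.2 MB.
Capacity: 500 GB = 4,000,000 Mb; 1252.38 items → 1252 complete.

1252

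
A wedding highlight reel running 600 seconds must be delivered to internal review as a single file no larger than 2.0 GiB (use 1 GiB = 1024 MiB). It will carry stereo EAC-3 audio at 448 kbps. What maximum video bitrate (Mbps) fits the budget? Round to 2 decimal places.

28.19 Mbps

Budget: 2.0 GiB = 17179.9 Mb.
Total bitrate budget: 17179.9 Mb / 600 s = 28.633 Mbps.
Audio: 448 kbps = 0.448 Mbps.
Video: 28.633 − 0.448 = 28.185 Mbps.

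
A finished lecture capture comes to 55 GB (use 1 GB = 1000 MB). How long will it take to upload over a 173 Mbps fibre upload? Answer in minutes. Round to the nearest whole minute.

42 minutes

File: 55 GB = 440000.0 Mb.
At 173 Mbps: 440000.0 / 173 = 2543.4 s ≈ 42.4 minutes.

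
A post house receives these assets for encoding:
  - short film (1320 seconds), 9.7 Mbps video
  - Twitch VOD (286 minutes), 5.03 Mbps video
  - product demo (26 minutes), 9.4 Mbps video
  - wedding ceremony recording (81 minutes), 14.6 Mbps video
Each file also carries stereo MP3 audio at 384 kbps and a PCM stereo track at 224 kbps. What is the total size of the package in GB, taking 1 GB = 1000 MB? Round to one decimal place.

Audio total: 384 + 224 = 608 kbps = 0.608 Mbps.
short film: 10.308 Mbps × 1320 s = 13606.6 Mb
Twitch VOD: 5.638 Mbps × 17160 s = 96748.1 Mb
product demo: 10.008 Mbps × 1560 s = 15612.5 Mb
wedding ceremony recording: 15.208 Mbps × 4860 s = 73910.9 Mb
Total: 199878.0 Mb = 24984.8 MB.
= 24.98 GB.

25.0 GB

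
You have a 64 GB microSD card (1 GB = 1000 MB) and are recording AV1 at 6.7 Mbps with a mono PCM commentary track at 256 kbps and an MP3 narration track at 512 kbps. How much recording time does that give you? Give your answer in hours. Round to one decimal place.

Audio total: 256 + 512 = 768 kbps = 0.768 Mbps.
Total bitrate: 6.7 + 0.768 = 7.468 Mbps.
Capacity: 64 GB = 512,000 Mb.
Recording time: 512,000 / 7.468 = 68,559 s ≈ 19.0 hours.

19.0 hours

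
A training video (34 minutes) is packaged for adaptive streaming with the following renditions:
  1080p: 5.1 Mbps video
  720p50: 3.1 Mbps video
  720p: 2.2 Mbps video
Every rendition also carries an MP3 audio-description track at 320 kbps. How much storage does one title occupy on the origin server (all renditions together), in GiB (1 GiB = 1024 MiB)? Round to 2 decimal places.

34 min = 2040 s
Audio: 320 kbps = 0.320 Mbps.
Sum of rendition bitrates: (5.1+0.320) + (3.1+0.320) + (2.2+0.320) = 11.360 Mbps.
× 2040 s = 23,174 Mb = 2,897 MB = 2.698 GiB.

2.70 GiB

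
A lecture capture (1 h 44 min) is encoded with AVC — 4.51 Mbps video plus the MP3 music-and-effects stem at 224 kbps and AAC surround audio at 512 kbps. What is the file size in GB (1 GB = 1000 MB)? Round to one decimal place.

1 h 44 min = 104 min = 6240 s
Audio total: 224 + 512 = 736 kbps = 0.736 Mbps.
Total bitrate: 4.51 + 0.736 = 5.246 Mbps.
Stream data: 5.246 Mbps × 6240 s = 32735.0 Mb.
32,735 Mb ÷ 8 = 4,092 MB → 4.092 GB.

4.1 GB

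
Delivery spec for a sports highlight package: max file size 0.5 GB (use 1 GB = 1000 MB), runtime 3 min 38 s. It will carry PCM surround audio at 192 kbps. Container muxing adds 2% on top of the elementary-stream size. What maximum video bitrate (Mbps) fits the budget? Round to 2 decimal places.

Budget: 0.5 GB = 4000.0 Mb.
Stream payload after overhead: 4000.0 / 1.02 = 3921.6 Mb.
3 min 38 s = 218 s
Total bitrate budget: 3921.6 Mb / 218 s = 17.989 Mbps.
Audio: 192 kbps = 0.192 Mbps.
Video: 17.989 − 0.192 = 17.797 Mbps.

17.80 Mbps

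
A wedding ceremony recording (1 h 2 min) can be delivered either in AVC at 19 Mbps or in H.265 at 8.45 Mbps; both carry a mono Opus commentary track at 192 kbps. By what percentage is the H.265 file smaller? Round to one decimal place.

1 h 2 min = 62 min = 3720 s
Audio: 192 kbps = 0.192 Mbps.
AVC: 19.192 Mbps × 3720 s = 71394.2 Mb = 8.924 GB.
H.265: 8.642 Mbps × 3720 s = 32148.2 Mb = 4.019 GB.
Reduction: (1 − 4.019/8.924) × 100 = 54.97%.

55.0%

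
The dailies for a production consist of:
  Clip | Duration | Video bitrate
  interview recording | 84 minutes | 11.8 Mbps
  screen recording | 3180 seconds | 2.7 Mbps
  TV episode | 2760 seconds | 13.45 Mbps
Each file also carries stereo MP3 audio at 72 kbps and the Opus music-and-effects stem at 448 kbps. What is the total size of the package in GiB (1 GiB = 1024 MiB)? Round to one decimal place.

12.9 GiB

Audio total: 72 + 448 = 520 kbps = 0.520 Mbps.
interview recording: 12.320 Mbps × 5040 s = 62092.8 Mb
screen recording: 3.220 Mbps × 3180 s = 10239.6 Mb
TV episode: 13.970 Mbps × 2760 s = 38557.2 Mb
Total: 110889.6 Mb = 13861.2 MB.
= 12.91 GiB.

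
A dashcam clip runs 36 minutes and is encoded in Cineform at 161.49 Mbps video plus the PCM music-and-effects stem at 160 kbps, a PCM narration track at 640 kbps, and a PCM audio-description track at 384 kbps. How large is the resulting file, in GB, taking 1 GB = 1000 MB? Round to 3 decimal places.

36 min = 2160 s
Audio total: 160 + 640 + 384 = 1184 kbps = 1.184 Mbps.
Total bitrate: 161.49 + 1.184 = 162.674 Mbps.
Stream data: 162.674 Mbps × 2160 s = 351375.8 Mb.
351,376 Mb ÷ 8 = 43,922 MB → 43.92 GB.

43.922 GB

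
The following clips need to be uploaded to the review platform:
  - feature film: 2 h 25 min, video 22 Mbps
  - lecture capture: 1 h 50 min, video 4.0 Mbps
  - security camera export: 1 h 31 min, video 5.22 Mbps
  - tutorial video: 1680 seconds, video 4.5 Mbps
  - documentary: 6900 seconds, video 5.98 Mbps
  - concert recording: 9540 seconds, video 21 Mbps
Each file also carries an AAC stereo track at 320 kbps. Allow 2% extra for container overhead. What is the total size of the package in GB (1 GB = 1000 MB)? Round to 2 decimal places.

64.76 GB

Audio: 320 kbps = 0.320 Mbps.
feature film: 22.320 Mbps × 8700 s × 1.02 = 198067.7 Mb
lecture capture: 4.320 Mbps × 6600 s × 1.02 = 29082.2 Mb
security camera export: 5.540 Mbps × 5460 s × 1.02 = 30853.4 Mb
tutorial video: 4.820 Mbps × 1680 s × 1.02 = 8259.6 Mb
documentary: 6.300 Mbps × 6900 s × 1.02 = 44339.4 Mb
concert recording: 21.320 Mbps × 9540 s × 1.02 = 207460.7 Mb
Total: 518062.9 Mb = 64757.9 MB.
= 64.76 GB.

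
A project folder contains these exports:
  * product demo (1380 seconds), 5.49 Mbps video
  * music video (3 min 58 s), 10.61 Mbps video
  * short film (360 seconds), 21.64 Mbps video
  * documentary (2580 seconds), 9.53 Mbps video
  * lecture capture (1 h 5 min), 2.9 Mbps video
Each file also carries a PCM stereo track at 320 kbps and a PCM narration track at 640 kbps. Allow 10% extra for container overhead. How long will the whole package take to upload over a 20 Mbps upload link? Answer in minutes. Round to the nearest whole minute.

57 minutes

Audio total: 320 + 640 = 960 kbps = 0.960 Mbps.
product demo: 6.450 Mbps × 1380 s × 1.10 = 9791.1 Mb
music video: 11.570 Mbps × 238 s × 1.10 = 3029.0 Mb
short film: 22.600 Mbps × 360 s × 1.10 = 8949.6 Mb
documentary: 10.490 Mbps × 2580 s × 1.10 = 29770.6 Mb
lecture capture: 3.860 Mbps × 3900 s × 1.10 = 16559.4 Mb
Total: 68099.7 Mb = 8512.5 MB.
At 20 Mbps: 68099.7 / 20 = 3405 s ≈ 56.7 minutes.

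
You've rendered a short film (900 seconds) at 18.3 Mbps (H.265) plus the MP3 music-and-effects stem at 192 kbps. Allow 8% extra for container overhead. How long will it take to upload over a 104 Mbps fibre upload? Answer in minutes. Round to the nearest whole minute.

Audio: 192 kbps = 0.192 Mbps.
Total bitrate: 18.492 Mbps.
File: 18.492 Mbps × 900 s = 16642.8 Mb.
With 8% container overhead: ×1.08. → 17974.2 Mb.
At 104 Mbps: 17974.2 / 104 = 172.8 s ≈ 2.88 minutes.

3 minutes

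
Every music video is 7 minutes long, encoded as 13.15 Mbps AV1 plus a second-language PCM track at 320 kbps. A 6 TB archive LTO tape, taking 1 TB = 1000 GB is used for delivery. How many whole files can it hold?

7 min = 420 s
Audio: 320 kbps = 0.320 Mbps.
Total bitrate: 13.470 Mbps.
Per item: 13.470 Mbps × 420 s = 5,657 Mb = 707.2 MB.
Capacity: 6 TB = 48,000,000 Mb; 8484.46 items → 8484 complete.

8484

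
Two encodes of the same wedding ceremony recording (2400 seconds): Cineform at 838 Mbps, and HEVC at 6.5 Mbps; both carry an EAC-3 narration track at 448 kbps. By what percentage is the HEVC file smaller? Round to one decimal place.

Audio: 448 kbps = 0.448 Mbps.
Cineform: 838.448 Mbps × 2400 s = 2012275.2 Mb = 251.534 GB.
HEVC: 6.948 Mbps × 2400 s = 16675.2 Mb = 2.084 GB.
Reduction: (1 − 2.084/251.534) × 100 = 99.17%.

99.2%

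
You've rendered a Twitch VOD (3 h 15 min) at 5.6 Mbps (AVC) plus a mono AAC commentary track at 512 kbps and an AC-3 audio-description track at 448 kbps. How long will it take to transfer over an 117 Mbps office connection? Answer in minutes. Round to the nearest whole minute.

3 h 15 min = 195 min = 11700 s
Audio total: 512 + 448 = 960 kbps = 0.960 Mbps.
Total bitrate: 6.560 Mbps.
File: 6.560 Mbps × 11700 s = 76752.0 Mb.
At 117 Mbps: 76752.0 / 117 = 656.0 s ≈ 10.9 minutes.

11 minutes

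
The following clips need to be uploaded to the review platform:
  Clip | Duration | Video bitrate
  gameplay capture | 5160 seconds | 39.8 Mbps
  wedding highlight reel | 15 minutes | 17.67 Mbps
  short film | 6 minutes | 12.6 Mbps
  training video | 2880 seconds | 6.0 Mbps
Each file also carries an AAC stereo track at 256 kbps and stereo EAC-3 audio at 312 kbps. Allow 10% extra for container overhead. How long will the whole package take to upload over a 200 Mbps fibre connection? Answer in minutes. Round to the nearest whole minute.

23 minutes

Audio total: 256 + 312 = 568 kbps = 0.568 Mbps.
gameplay capture: 40.368 Mbps × 5160 s × 1.10 = 229128.8 Mb
wedding highlight reel: 18.238 Mbps × 900 s × 1.10 = 18055.6 Mb
short film: 13.168 Mbps × 360 s × 1.10 = 5214.5 Mb
training video: 6.568 Mbps × 2880 s × 1.10 = 20807.4 Mb
Total: 273206.3 Mb = 34150.8 MB.
At 200 Mbps: 273206.3 / 200 = 1366 s ≈ 22.8 minutes.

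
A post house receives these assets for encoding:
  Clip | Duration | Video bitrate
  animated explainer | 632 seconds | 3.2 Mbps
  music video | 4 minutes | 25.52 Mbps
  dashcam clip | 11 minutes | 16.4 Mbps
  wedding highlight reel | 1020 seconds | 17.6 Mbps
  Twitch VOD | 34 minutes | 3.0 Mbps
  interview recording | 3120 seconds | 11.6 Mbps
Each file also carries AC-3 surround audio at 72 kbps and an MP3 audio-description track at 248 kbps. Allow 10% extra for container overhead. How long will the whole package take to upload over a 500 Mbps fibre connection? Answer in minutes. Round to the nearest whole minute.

Audio total: 72 + 248 = 320 kbps = 0.320 Mbps.
animated explainer: 3.520 Mbps × 632 s × 1.10 = 2447.1 Mb
music video: 25.840 Mbps × 240 s × 1.10 = 6821.8 Mb
dashcam clip: 16.720 Mbps × 660 s × 1.10 = 12138.7 Mb
wedding highlight reel: 17.920 Mbps × 1020 s × 1.10 = 20106.2 Mb
Twitch VOD: 3.320 Mbps × 2040 s × 1.10 = 7450.1 Mb
interview recording: 11.920 Mbps × 3120 s × 1.10 = 40909.4 Mb
Total: 89873.3 Mb = 11234.2 MB.
At 500 Mbps: 89873.3 / 500 = 180 s ≈ 3 minutes.

3 minutes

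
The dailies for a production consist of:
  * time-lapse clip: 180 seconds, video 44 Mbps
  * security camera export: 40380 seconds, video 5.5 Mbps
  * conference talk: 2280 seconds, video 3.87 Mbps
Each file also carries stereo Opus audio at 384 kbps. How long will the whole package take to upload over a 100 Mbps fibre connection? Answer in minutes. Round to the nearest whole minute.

Audio: 384 kbps = 0.384 Mbps.
time-lapse clip: 44.384 Mbps × 180 s = 7989.1 Mb
security camera export: 5.884 Mbps × 40380 s = 237595.9 Mb
conference talk: 4.254 Mbps × 2280 s = 9699.1 Mb
Total: 255284.2 Mb = 31910.5 MB.
At 100 Mbps: 255284.2 / 100 = 2553 s ≈ 42.5 minutes.

43 minutes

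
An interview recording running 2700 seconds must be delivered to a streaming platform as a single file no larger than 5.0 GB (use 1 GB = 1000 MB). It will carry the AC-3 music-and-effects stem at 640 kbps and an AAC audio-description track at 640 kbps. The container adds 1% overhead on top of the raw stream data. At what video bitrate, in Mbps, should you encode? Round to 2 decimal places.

Budget: 5.0 GB = 40000.0 Mb.
Stream payload after overhead: 40000.0 / 1.01 = 39604.0 Mb.
Total bitrate budget: 39604.0 Mb / 2700 s = 14.668 Mbps.
Audio total: 640 + 640 = 1280 kbps = 1.280 Mbps.
Video: 14.668 − 1.280 = 13.388 Mbps.

13.39 Mbps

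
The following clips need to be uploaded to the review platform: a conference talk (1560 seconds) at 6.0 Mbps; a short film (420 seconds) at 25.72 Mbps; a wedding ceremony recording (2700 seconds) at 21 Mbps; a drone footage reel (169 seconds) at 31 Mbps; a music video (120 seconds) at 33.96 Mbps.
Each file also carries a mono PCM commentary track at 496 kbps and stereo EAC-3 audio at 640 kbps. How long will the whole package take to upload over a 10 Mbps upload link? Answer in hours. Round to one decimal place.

Audio total: 496 + 640 = 1136 kbps = 1.136 Mbps.
conference talk: 7.136 Mbps × 1560 s = 11132.2 Mb
short film: 26.856 Mbps × 420 s = 11279.5 Mb
wedding ceremony recording: 22.136 Mbps × 2700 s = 59767.2 Mb
drone footage reel: 32.136 Mbps × 169 s = 5431.0 Mb
music video: 35.096 Mbps × 120 s = 4211.5 Mb
Total: 91821.4 Mb = 11477.7 MB.
At 10 Mbps: 91821.4 / 10 = 9182 s ≈ 2.55 hours.

2.6 hours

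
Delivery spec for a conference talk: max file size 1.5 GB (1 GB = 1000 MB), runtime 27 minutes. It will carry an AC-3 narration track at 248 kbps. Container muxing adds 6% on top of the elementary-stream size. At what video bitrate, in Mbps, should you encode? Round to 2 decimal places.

6.74 Mbps

Budget: 1.5 GB = 12000.0 Mb.
Stream payload after overhead: 12000.0 / 1.06 = 11320.8 Mb.
27 min = 1620 s
Total bitrate budget: 11320.8 Mb / 1620 s = 6.988 Mbps.
Audio: 248 kbps = 0.248 Mbps.
Video: 6.988 − 0.248 = 6.740 Mbps.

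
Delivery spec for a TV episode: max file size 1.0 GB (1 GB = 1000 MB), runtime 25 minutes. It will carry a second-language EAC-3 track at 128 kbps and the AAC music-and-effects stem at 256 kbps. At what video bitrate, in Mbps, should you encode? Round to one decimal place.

Budget: 1.0 GB = 8000.0 Mb.
25 min = 1500 s
Total bitrate budget: 8000.0 Mb / 1500 s = 5.333 Mbps.
Audio total: 128 + 256 = 384 kbps = 0.384 Mbps.
Video: 5.333 − 0.384 = 4.949 Mbps.

4.9 Mbps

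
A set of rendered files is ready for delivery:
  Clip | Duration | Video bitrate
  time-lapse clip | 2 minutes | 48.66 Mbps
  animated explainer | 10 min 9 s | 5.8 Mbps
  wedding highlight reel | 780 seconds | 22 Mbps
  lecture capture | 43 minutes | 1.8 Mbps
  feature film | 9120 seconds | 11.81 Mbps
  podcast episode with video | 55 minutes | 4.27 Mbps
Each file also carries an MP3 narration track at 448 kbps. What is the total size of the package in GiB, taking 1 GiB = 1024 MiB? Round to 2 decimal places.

Audio: 448 kbps = 0.448 Mbps.
time-lapse clip: 49.108 Mbps × 120 s = 5893.0 Mb
animated explainer: 6.248 Mbps × 609 s = 3805.0 Mb
wedding highlight reel: 22.448 Mbps × 780 s = 17509.4 Mb
lecture capture: 2.248 Mbps × 2580 s = 5799.8 Mb
feature film: 12.258 Mbps × 9120 s = 111793.0 Mb
podcast episode with video: 4.718 Mbps × 3300 s = 15569.4 Mb
Total: 160369.6 Mb = 20046.2 MB.
= 18.67 GiB.

18.67 GiB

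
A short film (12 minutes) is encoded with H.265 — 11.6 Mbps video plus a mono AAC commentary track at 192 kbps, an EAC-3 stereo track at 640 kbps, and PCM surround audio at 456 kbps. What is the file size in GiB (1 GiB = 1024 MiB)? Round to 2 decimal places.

1.08 GiB

12 min = 720 s
Audio total: 192 + 640 + 456 = 1288 kbps = 1.288 Mbps.
Total bitrate: 11.6 + 1.288 = 12.888 Mbps.
Stream data: 12.888 Mbps × 720 s = 9279.4 Mb.
9,279 Mb = 1,159,920,000 bytes ÷ 1,073,741,824 = 1.080 GiB.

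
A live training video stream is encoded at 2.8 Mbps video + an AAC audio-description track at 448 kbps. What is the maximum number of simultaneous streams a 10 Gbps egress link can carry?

3078

Audio: 448 kbps = 0.448 Mbps.
Per-viewer media rate: 3.248 Mbps.
10 Gbps = 10,000 Mbps; 10,000 / 3.248 = 3078.82 → 3078 viewers.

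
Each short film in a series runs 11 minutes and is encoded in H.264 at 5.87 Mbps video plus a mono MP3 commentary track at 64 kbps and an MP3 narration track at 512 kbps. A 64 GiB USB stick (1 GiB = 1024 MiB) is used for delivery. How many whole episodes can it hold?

11 min = 660 s
Audio total: 64 + 512 = 576 kbps = 0.576 Mbps.
Total bitrate: 6.446 Mbps.
Per item: 6.446 Mbps × 660 s = 4,254 Mb = 531.8 MB.
Capacity: 64 GiB = 549,756 Mb; 129.22 items → 129 complete.

129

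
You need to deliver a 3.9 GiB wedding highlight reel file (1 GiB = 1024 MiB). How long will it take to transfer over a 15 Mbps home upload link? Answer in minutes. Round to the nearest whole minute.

File: 3.9 GiB = 33500.7 Mb.
At 15 Mbps: 33500.7 / 15 = 2233.4 s ≈ 37.2 minutes.

37 minutes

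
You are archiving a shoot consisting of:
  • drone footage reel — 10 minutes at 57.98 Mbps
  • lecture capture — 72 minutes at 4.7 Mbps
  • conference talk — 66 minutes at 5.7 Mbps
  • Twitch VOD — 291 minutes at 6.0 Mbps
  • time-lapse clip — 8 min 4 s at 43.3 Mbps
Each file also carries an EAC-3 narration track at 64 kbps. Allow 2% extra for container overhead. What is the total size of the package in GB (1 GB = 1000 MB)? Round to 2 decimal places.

26.15 GB

Audio: 64 kbps = 0.064 Mbps.
drone footage reel: 58.044 Mbps × 600 s × 1.02 = 35522.9 Mb
lecture capture: 4.764 Mbps × 4320 s × 1.02 = 20992.1 Mb
conference talk: 5.764 Mbps × 3960 s × 1.02 = 23281.9 Mb
Twitch VOD: 6.064 Mbps × 17460 s × 1.02 = 107995.0 Mb
time-lapse clip: 43.364 Mbps × 484 s × 1.02 = 21407.9 Mb
Total: 209199.9 Mb = 26150.0 MB.
= 26.15 GB.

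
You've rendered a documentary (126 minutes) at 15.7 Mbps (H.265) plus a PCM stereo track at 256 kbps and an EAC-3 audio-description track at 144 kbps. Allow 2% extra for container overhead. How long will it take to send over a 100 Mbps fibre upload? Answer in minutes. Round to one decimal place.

126 min = 7560 s
Audio total: 256 + 144 = 400 kbps = 0.400 Mbps.
Total bitrate: 16.100 Mbps.
File: 16.100 Mbps × 7560 s = 121716.0 Mb.
With 2% container overhead: ×1.02. → 124150.3 Mb.
At 100 Mbps: 124150.3 / 100 = 1241.5 s ≈ 20.7 minutes.

20.7 minutes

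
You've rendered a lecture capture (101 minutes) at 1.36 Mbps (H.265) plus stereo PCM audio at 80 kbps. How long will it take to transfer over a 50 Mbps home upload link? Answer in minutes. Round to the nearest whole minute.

3 minutes

101 min = 6060 s
Audio: 80 kbps = 0.080 Mbps.
Total bitrate: 1.440 Mbps.
File: 1.440 Mbps × 6060 s = 8726.4 Mb.
At 50 Mbps: 8726.4 / 50 = 174.5 s ≈ 2.91 minutes.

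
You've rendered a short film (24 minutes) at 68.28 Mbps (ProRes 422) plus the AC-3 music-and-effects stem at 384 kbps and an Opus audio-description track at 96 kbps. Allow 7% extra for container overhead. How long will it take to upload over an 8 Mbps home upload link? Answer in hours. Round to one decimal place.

3.7 hours

24 min = 1440 s
Audio total: 384 + 96 = 480 kbps = 0.480 Mbps.
Total bitrate: 68.760 Mbps.
File: 68.760 Mbps × 1440 s = 99014.4 Mb.
With 7% container overhead: ×1.07. → 105945.4 Mb.
At 8 Mbps: 105945.4 / 8 = 13243.2 s ≈ 3.68 hours.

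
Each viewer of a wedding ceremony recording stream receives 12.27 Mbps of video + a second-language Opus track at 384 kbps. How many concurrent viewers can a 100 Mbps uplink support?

Audio: 384 kbps = 0.384 Mbps.
Per-viewer media rate: 12.654 Mbps.
100 Mbps = 100.0 Mbps; 100.0 / 12.654 = 7.90 → 7 viewers.

7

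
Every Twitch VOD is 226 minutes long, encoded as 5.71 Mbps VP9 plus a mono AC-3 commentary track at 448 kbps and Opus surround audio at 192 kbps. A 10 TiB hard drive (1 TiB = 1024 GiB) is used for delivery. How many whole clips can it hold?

226 min = 13560 s
Audio total: 448 + 192 = 640 kbps = 0.640 Mbps.
Total bitrate: 6.350 Mbps.
Per item: 6.350 Mbps × 13560 s = 86,106 Mb = 10,763 MB.
Capacity: 10 TiB = 87,960,930 Mb; 1021.54 items → 1021 complete.

1021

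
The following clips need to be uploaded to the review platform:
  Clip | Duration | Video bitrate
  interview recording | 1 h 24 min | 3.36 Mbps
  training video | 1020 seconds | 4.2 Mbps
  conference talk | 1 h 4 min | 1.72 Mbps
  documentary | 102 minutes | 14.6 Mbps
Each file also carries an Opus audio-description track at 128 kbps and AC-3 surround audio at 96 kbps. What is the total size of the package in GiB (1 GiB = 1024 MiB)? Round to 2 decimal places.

Audio total: 128 + 96 = 224 kbps = 0.224 Mbps.
interview recording: 3.584 Mbps × 5040 s = 18063.4 Mb
training video: 4.424 Mbps × 1020 s = 4512.5 Mb
conference talk: 1.944 Mbps × 3840 s = 7465.0 Mb
documentary: 14.824 Mbps × 6120 s = 90722.9 Mb
Total: 120763.7 Mb = 15095.5 MB.
= 14.06 GiB.

14.06 GiB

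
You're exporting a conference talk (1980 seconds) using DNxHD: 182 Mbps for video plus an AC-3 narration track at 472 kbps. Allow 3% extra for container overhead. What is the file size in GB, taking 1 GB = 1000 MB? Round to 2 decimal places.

Audio: 472 kbps = 0.472 Mbps.
Total bitrate: 182 + 0.472 = 182.472 Mbps.
Stream data: 182.472 Mbps × 1980 s = 361294.6 Mb.
With 3% container overhead: ×1.03.
372,133 Mb ÷ 8 = 46,517 MB → 46.52 GB.

46.52 GB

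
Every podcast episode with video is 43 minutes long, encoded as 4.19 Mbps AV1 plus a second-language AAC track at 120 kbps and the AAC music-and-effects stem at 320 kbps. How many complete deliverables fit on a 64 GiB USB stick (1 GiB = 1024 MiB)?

46

43 min = 2580 s
Audio total: 120 + 320 = 440 kbps = 0.440 Mbps.
Total bitrate: 4.630 Mbps.
Per item: 4.630 Mbps × 2580 s = 11,945 Mb = 1,493 MB.
Capacity: 64 GiB = 549,756 Mb; 46.02 items → 46 complete.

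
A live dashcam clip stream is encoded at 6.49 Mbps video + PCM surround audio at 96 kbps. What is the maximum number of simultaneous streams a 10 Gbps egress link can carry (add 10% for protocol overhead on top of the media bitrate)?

Audio: 96 kbps = 0.096 Mbps.
Per-viewer media rate: 6.586 Mbps.
On the wire with 10% overhead: 7.245 Mbps.
10 Gbps = 10,000 Mbps; 10,000 / 7.245 = 1380.34 → 1380 viewers.

1380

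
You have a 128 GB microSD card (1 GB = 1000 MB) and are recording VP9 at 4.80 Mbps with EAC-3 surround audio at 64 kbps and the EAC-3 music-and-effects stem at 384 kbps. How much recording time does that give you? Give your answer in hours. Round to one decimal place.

Audio total: 64 + 384 = 448 kbps = 0.448 Mbps.
Total bitrate: 4.80 + 0.448 = 5.248 Mbps.
Capacity: 128 GB = 1,024,000 Mb.
Recording time: 1,024,000 / 5.248 = 195,122 s ≈ 54.2 hours.

54.2 hours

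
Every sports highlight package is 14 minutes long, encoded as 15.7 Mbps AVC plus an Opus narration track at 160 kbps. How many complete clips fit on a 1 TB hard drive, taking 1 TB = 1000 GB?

600

14 min = 840 s
Audio: 160 kbps = 0.160 Mbps.
Total bitrate: 15.860 Mbps.
Per item: 15.860 Mbps × 840 s = 13,322 Mb = 1,665 MB.
Capacity: 1 TB = 8,000,000 Mb; 600.49 items → 600 complete.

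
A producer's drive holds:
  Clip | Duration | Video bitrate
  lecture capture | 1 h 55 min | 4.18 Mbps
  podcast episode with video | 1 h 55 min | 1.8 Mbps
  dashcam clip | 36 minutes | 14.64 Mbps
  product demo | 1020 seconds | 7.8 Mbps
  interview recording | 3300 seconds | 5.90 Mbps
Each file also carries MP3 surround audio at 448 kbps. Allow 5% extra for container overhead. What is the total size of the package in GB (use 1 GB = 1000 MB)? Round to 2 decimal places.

14.36 GB

Audio: 448 kbps = 0.448 Mbps.
lecture capture: 4.628 Mbps × 6900 s × 1.05 = 33529.9 Mb
podcast episode with video: 2.248 Mbps × 6900 s × 1.05 = 16286.8 Mb
dashcam clip: 15.088 Mbps × 2160 s × 1.05 = 34219.6 Mb
product demo: 8.248 Mbps × 1020 s × 1.05 = 8833.6 Mb
interview recording: 6.348 Mbps × 3300 s × 1.05 = 21995.8 Mb
Total: 114865.6 Mb = 14358.2 MB.
= 14.36 GB.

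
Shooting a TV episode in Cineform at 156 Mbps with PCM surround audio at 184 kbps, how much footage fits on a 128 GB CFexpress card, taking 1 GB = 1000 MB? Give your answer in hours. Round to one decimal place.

Audio: 184 kbps = 0.184 Mbps.
Total bitrate: 156 + 0.184 = 156.184 Mbps.
Capacity: 128 GB = 1,024,000 Mb.
Recording time: 1,024,000 / 156.184 = 6,556 s ≈ 1.82 hours.

1.8 hours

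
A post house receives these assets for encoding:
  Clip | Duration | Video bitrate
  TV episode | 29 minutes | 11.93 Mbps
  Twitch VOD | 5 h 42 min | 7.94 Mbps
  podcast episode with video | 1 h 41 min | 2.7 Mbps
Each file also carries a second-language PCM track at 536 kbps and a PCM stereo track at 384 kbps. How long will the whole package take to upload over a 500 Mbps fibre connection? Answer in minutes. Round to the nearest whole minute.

Audio total: 536 + 384 = 920 kbps = 0.920 Mbps.
TV episode: 12.850 Mbps × 1740 s = 22359.0 Mb
Twitch VOD: 8.860 Mbps × 20520 s = 181807.2 Mb
podcast episode with video: 3.620 Mbps × 6060 s = 21937.2 Mb
Total: 226103.4 Mb = 28262.9 MB.
At 500 Mbps: 226103.4 / 500 = 452 s ≈ 7.54 minutes.

8 minutes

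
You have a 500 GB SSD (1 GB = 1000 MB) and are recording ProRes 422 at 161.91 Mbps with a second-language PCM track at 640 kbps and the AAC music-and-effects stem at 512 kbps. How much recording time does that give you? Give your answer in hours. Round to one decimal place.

Audio total: 640 + 512 = 1152 kbps = 1.152 Mbps.
Total bitrate: 161.91 + 1.152 = 163.062 Mbps.
Capacity: 500 GB = 4,000,000 Mb.
Recording time: 4,000,000 / 163.062 = 24,531 s ≈ 6.81 hours.

6.8 hours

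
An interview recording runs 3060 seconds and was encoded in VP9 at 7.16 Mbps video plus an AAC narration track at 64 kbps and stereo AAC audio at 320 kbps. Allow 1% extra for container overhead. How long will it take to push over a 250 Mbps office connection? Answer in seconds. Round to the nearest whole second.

Audio total: 64 + 320 = 384 kbps = 0.384 Mbps.
Total bitrate: 7.544 Mbps.
File: 7.544 Mbps × 3060 s = 23084.6 Mb.
With 1% container overhead: ×1.01. → 23315.5 Mb.
At 250 Mbps: 23315.5 / 250 = 93.3 s ≈ 93.3 seconds.

93 seconds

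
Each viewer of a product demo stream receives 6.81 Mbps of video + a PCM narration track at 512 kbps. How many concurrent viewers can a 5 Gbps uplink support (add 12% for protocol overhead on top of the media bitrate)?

609

Audio: 512 kbps = 0.512 Mbps.
Per-viewer media rate: 7.322 Mbps.
On the wire with 12% overhead: 8.201 Mbps.
5 Gbps = 5,000 Mbps; 5,000 / 8.201 = 609.71 → 609 viewers.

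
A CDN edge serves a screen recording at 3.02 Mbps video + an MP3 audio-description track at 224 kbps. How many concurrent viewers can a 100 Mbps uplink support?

Audio: 224 kbps = 0.224 Mbps.
Per-viewer media rate: 3.244 Mbps.
100 Mbps = 100.0 Mbps; 100.0 / 3.244 = 30.83 → 30 viewers.

30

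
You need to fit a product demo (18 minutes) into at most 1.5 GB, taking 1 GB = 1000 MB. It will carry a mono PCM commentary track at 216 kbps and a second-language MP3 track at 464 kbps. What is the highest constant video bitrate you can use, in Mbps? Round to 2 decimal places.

10.43 Mbps

Budget: 1.5 GB = 12000.0 Mb.
18 min = 1080 s
Total bitrate budget: 12000.0 Mb / 1080 s = 11.111 Mbps.
Audio total: 216 + 464 = 680 kbps = 0.680 Mbps.
Video: 11.111 − 0.680 = 10.431 Mbps.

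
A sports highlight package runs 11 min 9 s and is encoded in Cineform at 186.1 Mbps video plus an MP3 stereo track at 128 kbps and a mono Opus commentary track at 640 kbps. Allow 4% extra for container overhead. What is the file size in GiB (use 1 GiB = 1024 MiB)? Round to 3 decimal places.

15.136 GiB

11 min 9 s = 669 s
Audio total: 128 + 640 = 768 kbps = 0.768 Mbps.
Total bitrate: 186.1 + 0.768 = 186.868 Mbps.
Stream data: 186.868 Mbps × 669 s = 125014.7 Mb.
With 4% container overhead: ×1.04.
130,015 Mb = 16,251,909,960 bytes ÷ 1,073,741,824 = 15.14 GiB.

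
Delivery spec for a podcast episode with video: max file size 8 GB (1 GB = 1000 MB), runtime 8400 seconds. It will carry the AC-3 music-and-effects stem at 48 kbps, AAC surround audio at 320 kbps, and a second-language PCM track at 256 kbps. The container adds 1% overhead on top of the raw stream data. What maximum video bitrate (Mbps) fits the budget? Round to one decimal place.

Budget: 8 GB = 64000.0 Mb.
Stream payload after overhead: 64000.0 / 1.01 = 63366.3 Mb.
Total bitrate budget: 63366.3 Mb / 8400 s = 7.544 Mbps.
Audio total: 48 + 320 + 256 = 624 kbps = 0.624 Mbps.
Video: 7.544 − 0.624 = 6.920 Mbps.

6.9 Mbps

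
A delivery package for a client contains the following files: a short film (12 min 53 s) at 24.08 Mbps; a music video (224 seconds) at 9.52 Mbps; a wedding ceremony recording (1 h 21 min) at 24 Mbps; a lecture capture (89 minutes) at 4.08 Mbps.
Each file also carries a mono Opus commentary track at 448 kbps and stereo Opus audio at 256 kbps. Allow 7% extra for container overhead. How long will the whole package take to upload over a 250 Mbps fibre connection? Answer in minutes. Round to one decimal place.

Audio total: 448 + 256 = 704 kbps = 0.704 Mbps.
short film: 24.784 Mbps × 773 s × 1.07 = 20499.1 Mb
music video: 10.224 Mbps × 224 s × 1.07 = 2450.5 Mb
wedding ceremony recording: 24.704 Mbps × 4860 s × 1.07 = 128465.7 Mb
lecture capture: 4.784 Mbps × 5340 s × 1.07 = 27334.8 Mb
Total: 178750.1 Mb = 22343.8 MB.
At 250 Mbps: 178750.1 / 250 = 715 s ≈ 11.9 minutes.

11.9 minutes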